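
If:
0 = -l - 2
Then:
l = -2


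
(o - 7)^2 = o^2 - 14*o + 49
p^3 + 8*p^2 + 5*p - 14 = (p - 1)*(p + 2)*(p + 7)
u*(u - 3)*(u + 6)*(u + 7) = u^4 + 10*u^3 + 3*u^2 - 126*u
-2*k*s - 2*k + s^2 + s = (-2*k + s)*(s + 1)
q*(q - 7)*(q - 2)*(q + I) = q^4 - 9*q^3 + I*q^3 + 14*q^2 - 9*I*q^2 + 14*I*q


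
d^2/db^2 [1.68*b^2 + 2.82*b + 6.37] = 3.36000000000000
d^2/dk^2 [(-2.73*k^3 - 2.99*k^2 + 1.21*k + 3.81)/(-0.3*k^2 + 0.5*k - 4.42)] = (2.22044604925031e-16*k^5 - 5.19576*k^3 - 62.04564*k^2 + 333.061992*k + 119.678592)/(0.027*k^6 - 0.135*k^5 + 1.4184*k^4 - 4.103*k^3 + 20.89776*k^2 - 29.3046*k + 86.350888)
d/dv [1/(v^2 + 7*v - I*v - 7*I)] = (-2*v - 7 + I)/(v^2 + 7*v - I*v - 7*I)^2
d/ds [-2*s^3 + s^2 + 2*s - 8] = -6*s^2 + 2*s + 2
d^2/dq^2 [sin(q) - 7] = -sin(q)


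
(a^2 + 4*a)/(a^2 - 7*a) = (a + 4)/(a - 7)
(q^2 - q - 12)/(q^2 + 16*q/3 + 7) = 3*(q - 4)/(3*q + 7)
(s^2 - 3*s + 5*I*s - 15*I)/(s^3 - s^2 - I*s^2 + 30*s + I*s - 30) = (s - 3)/(s^2 - s*(1 + 6*I) + 6*I)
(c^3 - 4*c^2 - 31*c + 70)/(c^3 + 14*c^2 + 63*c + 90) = (c^2 - 9*c + 14)/(c^2 + 9*c + 18)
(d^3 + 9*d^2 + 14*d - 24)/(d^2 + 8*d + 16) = (d^2 + 5*d - 6)/(d + 4)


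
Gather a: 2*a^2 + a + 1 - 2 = 2*a^2 + a - 1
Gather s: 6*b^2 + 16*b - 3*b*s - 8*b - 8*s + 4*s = 6*b^2 + 8*b + s*(-3*b - 4)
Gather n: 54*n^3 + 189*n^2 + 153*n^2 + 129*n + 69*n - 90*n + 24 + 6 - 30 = 54*n^3 + 342*n^2 + 108*n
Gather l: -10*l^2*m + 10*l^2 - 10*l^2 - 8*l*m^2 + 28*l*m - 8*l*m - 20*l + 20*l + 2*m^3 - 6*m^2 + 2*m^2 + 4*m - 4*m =-10*l^2*m + l*(-8*m^2 + 20*m) + 2*m^3 - 4*m^2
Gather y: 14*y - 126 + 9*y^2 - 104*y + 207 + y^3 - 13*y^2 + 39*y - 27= y^3 - 4*y^2 - 51*y + 54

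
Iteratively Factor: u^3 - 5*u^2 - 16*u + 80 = (u + 4)*(u^2 - 9*u + 20) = (u - 5)*(u + 4)*(u - 4)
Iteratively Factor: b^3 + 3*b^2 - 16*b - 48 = (b - 4)*(b^2 + 7*b + 12) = (b - 4)*(b + 4)*(b + 3)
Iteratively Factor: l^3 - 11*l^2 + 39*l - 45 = (l - 5)*(l^2 - 6*l + 9) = (l - 5)*(l - 3)*(l - 3)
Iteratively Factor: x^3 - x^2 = (x)*(x^2 - x) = x*(x - 1)*(x)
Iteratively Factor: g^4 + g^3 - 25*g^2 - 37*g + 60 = (g + 4)*(g^3 - 3*g^2 - 13*g + 15) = (g - 5)*(g + 4)*(g^2 + 2*g - 3) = (g - 5)*(g - 1)*(g + 4)*(g + 3)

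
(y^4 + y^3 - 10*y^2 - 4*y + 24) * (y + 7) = y^5 + 8*y^4 - 3*y^3 - 74*y^2 - 4*y + 168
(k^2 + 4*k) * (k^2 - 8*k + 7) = k^4 - 4*k^3 - 25*k^2 + 28*k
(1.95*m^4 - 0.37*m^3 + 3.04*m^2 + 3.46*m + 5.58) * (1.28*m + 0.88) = 2.496*m^5 + 1.2424*m^4 + 3.5656*m^3 + 7.104*m^2 + 10.1872*m + 4.9104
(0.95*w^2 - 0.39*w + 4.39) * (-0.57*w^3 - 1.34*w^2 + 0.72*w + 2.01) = -0.5415*w^5 - 1.0507*w^4 - 1.2957*w^3 - 4.2539*w^2 + 2.3769*w + 8.8239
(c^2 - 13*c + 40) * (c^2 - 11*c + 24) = c^4 - 24*c^3 + 207*c^2 - 752*c + 960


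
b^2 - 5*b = b*(b - 5)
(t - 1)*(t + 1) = t^2 - 1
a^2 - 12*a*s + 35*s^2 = (a - 7*s)*(a - 5*s)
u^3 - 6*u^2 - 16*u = u*(u - 8)*(u + 2)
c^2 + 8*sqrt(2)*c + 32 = (c + 4*sqrt(2))^2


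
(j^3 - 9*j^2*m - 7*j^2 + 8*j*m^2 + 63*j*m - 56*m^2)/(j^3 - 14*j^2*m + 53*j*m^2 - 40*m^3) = (j - 7)/(j - 5*m)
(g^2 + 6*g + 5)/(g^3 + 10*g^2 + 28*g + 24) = (g^2 + 6*g + 5)/(g^3 + 10*g^2 + 28*g + 24)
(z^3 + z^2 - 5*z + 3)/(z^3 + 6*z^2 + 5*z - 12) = (z - 1)/(z + 4)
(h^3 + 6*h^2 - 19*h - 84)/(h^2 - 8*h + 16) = (h^2 + 10*h + 21)/(h - 4)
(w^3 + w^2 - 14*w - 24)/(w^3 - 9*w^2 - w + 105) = (w^2 - 2*w - 8)/(w^2 - 12*w + 35)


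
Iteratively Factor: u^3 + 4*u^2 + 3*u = (u)*(u^2 + 4*u + 3) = u*(u + 1)*(u + 3)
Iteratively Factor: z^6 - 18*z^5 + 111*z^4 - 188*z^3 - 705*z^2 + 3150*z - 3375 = (z - 5)*(z^5 - 13*z^4 + 46*z^3 + 42*z^2 - 495*z + 675) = (z - 5)*(z - 3)*(z^4 - 10*z^3 + 16*z^2 + 90*z - 225) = (z - 5)*(z - 3)^2*(z^3 - 7*z^2 - 5*z + 75) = (z - 5)^2*(z - 3)^2*(z^2 - 2*z - 15) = (z - 5)^2*(z - 3)^2*(z + 3)*(z - 5)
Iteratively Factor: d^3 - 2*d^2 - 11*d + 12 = (d - 4)*(d^2 + 2*d - 3) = (d - 4)*(d + 3)*(d - 1)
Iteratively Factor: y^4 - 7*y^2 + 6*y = (y)*(y^3 - 7*y + 6) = y*(y + 3)*(y^2 - 3*y + 2) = y*(y - 2)*(y + 3)*(y - 1)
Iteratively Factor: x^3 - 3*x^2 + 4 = (x - 2)*(x^2 - x - 2) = (x - 2)*(x + 1)*(x - 2)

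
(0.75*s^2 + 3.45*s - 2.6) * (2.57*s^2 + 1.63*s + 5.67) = 1.9275*s^4 + 10.089*s^3 + 3.194*s^2 + 15.3235*s - 14.742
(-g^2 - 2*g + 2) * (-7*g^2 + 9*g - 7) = 7*g^4 + 5*g^3 - 25*g^2 + 32*g - 14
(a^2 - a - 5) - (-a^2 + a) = 2*a^2 - 2*a - 5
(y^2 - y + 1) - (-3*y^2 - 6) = 4*y^2 - y + 7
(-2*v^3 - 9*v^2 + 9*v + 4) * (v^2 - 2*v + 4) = -2*v^5 - 5*v^4 + 19*v^3 - 50*v^2 + 28*v + 16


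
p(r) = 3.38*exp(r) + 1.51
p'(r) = 3.38*exp(r)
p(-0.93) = 2.84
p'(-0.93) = 1.33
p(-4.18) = 1.56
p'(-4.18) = 0.05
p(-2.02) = 1.96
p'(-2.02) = 0.45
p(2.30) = 35.22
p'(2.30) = 33.71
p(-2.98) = 1.68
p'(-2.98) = 0.17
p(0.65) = 7.98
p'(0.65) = 6.47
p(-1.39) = 2.35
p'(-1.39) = 0.84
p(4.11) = 207.51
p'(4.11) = 206.00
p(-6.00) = 1.52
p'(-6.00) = 0.01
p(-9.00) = 1.51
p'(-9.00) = 0.00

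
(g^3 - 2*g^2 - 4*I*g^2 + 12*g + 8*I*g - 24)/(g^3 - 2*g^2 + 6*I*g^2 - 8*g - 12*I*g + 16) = (g - 6*I)/(g + 4*I)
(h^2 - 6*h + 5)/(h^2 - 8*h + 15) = (h - 1)/(h - 3)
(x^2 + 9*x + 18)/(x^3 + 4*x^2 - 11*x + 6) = (x + 3)/(x^2 - 2*x + 1)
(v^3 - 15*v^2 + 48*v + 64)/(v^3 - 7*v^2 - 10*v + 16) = (v^2 - 7*v - 8)/(v^2 + v - 2)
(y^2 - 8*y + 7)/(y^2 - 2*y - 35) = (y - 1)/(y + 5)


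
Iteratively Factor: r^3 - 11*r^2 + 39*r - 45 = (r - 3)*(r^2 - 8*r + 15) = (r - 3)^2*(r - 5)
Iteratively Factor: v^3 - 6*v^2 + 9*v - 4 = (v - 1)*(v^2 - 5*v + 4) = (v - 4)*(v - 1)*(v - 1)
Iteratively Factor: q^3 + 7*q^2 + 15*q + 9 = (q + 3)*(q^2 + 4*q + 3) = (q + 3)^2*(q + 1)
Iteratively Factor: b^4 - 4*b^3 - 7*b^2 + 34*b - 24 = (b - 4)*(b^3 - 7*b + 6) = (b - 4)*(b + 3)*(b^2 - 3*b + 2) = (b - 4)*(b - 1)*(b + 3)*(b - 2)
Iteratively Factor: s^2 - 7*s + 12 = (s - 4)*(s - 3)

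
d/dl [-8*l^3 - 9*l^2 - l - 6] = -24*l^2 - 18*l - 1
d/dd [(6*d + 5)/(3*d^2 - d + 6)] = (18*d^2 - 6*d - (6*d - 1)*(6*d + 5) + 36)/(3*d^2 - d + 6)^2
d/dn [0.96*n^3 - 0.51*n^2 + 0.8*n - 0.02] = 2.88*n^2 - 1.02*n + 0.8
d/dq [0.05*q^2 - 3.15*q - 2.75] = 0.1*q - 3.15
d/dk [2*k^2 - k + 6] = 4*k - 1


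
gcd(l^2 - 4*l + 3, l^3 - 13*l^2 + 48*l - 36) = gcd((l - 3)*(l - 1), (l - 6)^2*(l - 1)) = l - 1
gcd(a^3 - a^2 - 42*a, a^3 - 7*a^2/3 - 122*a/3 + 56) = a^2 - a - 42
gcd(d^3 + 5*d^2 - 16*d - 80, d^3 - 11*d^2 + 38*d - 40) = d - 4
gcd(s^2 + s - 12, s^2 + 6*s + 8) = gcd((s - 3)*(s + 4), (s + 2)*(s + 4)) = s + 4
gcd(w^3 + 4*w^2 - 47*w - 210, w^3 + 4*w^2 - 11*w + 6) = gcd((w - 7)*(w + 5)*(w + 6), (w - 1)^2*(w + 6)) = w + 6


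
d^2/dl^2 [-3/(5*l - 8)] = -150/(5*l - 8)^3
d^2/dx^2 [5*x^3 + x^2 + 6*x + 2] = 30*x + 2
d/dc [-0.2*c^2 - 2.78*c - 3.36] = -0.4*c - 2.78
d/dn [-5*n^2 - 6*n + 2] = -10*n - 6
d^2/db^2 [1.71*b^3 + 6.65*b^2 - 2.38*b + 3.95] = 10.26*b + 13.3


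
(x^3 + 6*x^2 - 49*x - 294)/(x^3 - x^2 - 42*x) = (x + 7)/x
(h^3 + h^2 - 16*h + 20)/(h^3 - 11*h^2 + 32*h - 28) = (h + 5)/(h - 7)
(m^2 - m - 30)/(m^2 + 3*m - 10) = (m - 6)/(m - 2)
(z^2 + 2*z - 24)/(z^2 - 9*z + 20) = (z + 6)/(z - 5)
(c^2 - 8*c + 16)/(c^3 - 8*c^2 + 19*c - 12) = (c - 4)/(c^2 - 4*c + 3)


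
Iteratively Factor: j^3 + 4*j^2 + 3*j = (j + 1)*(j^2 + 3*j) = j*(j + 1)*(j + 3)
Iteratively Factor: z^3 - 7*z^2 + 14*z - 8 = (z - 2)*(z^2 - 5*z + 4) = (z - 2)*(z - 1)*(z - 4)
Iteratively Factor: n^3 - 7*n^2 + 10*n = (n - 5)*(n^2 - 2*n) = n*(n - 5)*(n - 2)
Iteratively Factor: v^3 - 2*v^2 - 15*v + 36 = (v - 3)*(v^2 + v - 12) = (v - 3)*(v + 4)*(v - 3)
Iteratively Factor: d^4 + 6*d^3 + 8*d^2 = (d)*(d^3 + 6*d^2 + 8*d) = d*(d + 4)*(d^2 + 2*d) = d*(d + 2)*(d + 4)*(d)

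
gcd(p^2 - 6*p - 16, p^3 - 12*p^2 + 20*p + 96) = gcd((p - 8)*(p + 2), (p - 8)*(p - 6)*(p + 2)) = p^2 - 6*p - 16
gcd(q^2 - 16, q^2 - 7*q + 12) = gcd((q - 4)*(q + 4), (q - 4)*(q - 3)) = q - 4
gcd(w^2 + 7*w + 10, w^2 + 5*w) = w + 5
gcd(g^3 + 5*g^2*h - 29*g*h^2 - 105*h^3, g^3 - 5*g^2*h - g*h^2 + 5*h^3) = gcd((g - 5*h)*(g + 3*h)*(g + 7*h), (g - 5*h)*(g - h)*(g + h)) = g - 5*h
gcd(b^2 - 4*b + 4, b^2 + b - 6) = b - 2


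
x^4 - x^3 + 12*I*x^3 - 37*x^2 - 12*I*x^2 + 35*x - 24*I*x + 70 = (x - 2)*(x + 1)*(x + 5*I)*(x + 7*I)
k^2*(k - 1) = k^3 - k^2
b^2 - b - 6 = (b - 3)*(b + 2)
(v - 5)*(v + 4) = v^2 - v - 20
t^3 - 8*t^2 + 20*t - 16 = (t - 4)*(t - 2)^2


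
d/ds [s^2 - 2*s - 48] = 2*s - 2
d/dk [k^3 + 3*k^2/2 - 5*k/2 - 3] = 3*k^2 + 3*k - 5/2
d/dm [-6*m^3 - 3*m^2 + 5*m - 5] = -18*m^2 - 6*m + 5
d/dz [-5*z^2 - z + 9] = -10*z - 1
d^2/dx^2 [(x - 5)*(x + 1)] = 2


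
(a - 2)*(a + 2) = a^2 - 4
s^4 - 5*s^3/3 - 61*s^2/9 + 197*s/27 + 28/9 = (s - 3)*(s - 4/3)*(s + 1/3)*(s + 7/3)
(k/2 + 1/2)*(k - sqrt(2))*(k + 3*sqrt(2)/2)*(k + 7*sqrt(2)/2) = k^4/2 + k^3/2 + 2*sqrt(2)*k^3 + k^2/4 + 2*sqrt(2)*k^2 - 21*sqrt(2)*k/4 + k/4 - 21*sqrt(2)/4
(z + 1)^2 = z^2 + 2*z + 1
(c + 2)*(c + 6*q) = c^2 + 6*c*q + 2*c + 12*q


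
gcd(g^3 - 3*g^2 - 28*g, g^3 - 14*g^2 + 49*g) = g^2 - 7*g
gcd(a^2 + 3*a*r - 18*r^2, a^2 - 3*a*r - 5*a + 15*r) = -a + 3*r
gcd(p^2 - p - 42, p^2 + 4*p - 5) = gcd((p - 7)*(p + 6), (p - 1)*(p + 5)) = 1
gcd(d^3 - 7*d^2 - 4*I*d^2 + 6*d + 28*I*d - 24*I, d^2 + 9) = 1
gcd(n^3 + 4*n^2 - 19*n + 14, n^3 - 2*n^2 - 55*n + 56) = n^2 + 6*n - 7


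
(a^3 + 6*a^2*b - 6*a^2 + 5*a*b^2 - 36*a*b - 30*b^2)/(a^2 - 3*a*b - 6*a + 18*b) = (a^2 + 6*a*b + 5*b^2)/(a - 3*b)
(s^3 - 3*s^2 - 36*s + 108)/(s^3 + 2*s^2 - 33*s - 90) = (s^2 + 3*s - 18)/(s^2 + 8*s + 15)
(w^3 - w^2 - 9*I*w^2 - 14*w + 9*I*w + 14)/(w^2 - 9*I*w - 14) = w - 1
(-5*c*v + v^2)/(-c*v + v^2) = (5*c - v)/(c - v)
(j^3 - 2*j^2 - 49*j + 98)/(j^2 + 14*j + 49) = (j^2 - 9*j + 14)/(j + 7)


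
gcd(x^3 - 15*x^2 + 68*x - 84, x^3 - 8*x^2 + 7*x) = x - 7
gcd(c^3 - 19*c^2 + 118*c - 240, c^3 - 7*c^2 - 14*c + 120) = c^2 - 11*c + 30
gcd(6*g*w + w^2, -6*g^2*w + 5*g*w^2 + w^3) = 6*g*w + w^2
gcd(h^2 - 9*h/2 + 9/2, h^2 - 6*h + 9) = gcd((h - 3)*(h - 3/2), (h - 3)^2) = h - 3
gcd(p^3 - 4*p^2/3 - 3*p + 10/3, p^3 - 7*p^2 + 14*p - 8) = p^2 - 3*p + 2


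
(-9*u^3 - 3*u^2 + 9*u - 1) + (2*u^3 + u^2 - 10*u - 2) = -7*u^3 - 2*u^2 - u - 3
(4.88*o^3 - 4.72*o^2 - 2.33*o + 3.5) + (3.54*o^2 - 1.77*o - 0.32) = 4.88*o^3 - 1.18*o^2 - 4.1*o + 3.18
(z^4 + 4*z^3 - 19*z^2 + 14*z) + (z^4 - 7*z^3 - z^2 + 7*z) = 2*z^4 - 3*z^3 - 20*z^2 + 21*z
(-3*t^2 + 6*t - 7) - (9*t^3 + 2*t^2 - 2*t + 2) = -9*t^3 - 5*t^2 + 8*t - 9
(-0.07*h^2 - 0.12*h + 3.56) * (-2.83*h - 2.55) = 0.1981*h^3 + 0.5181*h^2 - 9.7688*h - 9.078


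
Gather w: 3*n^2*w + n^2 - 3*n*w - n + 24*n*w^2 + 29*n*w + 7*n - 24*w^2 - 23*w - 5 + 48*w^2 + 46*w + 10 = n^2 + 6*n + w^2*(24*n + 24) + w*(3*n^2 + 26*n + 23) + 5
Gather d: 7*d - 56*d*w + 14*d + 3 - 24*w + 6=d*(21 - 56*w) - 24*w + 9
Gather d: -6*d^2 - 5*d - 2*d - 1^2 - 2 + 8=-6*d^2 - 7*d + 5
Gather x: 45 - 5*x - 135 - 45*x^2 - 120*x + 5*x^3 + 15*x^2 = 5*x^3 - 30*x^2 - 125*x - 90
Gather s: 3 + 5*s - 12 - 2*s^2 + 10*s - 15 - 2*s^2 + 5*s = -4*s^2 + 20*s - 24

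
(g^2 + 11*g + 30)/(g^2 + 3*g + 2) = (g^2 + 11*g + 30)/(g^2 + 3*g + 2)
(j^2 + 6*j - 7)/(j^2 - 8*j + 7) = (j + 7)/(j - 7)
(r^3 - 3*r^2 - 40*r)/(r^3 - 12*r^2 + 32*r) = (r + 5)/(r - 4)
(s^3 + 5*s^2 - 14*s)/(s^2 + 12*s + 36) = s*(s^2 + 5*s - 14)/(s^2 + 12*s + 36)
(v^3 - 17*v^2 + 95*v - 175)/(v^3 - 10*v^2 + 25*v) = (v - 7)/v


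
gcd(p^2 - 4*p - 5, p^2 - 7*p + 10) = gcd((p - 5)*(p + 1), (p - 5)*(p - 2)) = p - 5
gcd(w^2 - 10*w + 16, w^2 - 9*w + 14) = w - 2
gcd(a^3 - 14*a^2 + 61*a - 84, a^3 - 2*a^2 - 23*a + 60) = a^2 - 7*a + 12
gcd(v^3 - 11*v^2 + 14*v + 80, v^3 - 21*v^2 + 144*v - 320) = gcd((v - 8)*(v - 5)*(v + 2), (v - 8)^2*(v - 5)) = v^2 - 13*v + 40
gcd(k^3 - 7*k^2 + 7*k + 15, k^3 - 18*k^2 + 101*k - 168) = k - 3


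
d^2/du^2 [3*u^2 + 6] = 6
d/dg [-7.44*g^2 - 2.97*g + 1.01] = -14.88*g - 2.97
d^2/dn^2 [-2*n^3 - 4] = -12*n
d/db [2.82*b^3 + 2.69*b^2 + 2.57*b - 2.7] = 8.46*b^2 + 5.38*b + 2.57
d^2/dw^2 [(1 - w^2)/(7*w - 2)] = 90/(343*w^3 - 294*w^2 + 84*w - 8)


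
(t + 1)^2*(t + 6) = t^3 + 8*t^2 + 13*t + 6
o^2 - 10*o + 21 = (o - 7)*(o - 3)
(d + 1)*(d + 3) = d^2 + 4*d + 3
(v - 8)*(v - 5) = v^2 - 13*v + 40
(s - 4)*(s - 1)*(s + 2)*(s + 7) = s^4 + 4*s^3 - 27*s^2 - 34*s + 56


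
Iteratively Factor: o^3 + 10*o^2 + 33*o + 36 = (o + 3)*(o^2 + 7*o + 12) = (o + 3)^2*(o + 4)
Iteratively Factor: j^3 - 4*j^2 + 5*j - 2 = (j - 2)*(j^2 - 2*j + 1) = (j - 2)*(j - 1)*(j - 1)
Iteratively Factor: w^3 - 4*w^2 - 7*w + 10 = (w - 5)*(w^2 + w - 2) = (w - 5)*(w - 1)*(w + 2)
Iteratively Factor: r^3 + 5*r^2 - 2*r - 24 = (r + 4)*(r^2 + r - 6) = (r - 2)*(r + 4)*(r + 3)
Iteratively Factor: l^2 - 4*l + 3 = (l - 1)*(l - 3)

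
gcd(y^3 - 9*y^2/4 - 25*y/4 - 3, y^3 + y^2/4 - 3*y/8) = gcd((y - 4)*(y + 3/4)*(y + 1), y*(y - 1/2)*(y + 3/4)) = y + 3/4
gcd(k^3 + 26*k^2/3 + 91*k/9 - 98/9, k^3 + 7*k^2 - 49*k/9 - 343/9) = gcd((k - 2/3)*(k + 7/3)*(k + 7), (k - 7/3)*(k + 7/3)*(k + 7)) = k^2 + 28*k/3 + 49/3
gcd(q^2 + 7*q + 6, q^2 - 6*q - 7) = q + 1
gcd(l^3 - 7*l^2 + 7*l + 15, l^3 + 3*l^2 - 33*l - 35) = l^2 - 4*l - 5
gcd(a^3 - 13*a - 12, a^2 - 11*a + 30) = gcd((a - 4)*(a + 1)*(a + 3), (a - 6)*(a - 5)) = 1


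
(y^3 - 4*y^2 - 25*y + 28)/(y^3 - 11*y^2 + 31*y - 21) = (y + 4)/(y - 3)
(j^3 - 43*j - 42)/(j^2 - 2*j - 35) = (j^2 + 7*j + 6)/(j + 5)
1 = 1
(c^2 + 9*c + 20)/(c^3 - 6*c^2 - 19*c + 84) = (c + 5)/(c^2 - 10*c + 21)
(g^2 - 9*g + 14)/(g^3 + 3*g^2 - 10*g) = (g - 7)/(g*(g + 5))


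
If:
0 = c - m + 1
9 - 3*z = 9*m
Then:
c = -z/3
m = 1 - z/3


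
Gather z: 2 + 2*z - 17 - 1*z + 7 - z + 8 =0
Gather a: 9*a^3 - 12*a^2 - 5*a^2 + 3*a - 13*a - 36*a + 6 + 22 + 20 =9*a^3 - 17*a^2 - 46*a + 48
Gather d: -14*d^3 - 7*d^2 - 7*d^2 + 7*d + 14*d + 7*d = -14*d^3 - 14*d^2 + 28*d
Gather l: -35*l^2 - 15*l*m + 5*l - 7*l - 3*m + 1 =-35*l^2 + l*(-15*m - 2) - 3*m + 1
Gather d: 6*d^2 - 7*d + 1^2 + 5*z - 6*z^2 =6*d^2 - 7*d - 6*z^2 + 5*z + 1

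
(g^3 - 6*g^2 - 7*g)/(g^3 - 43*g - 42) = g/(g + 6)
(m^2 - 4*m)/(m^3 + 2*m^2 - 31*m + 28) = m/(m^2 + 6*m - 7)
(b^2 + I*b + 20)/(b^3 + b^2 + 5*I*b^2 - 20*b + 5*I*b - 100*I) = (b - 4*I)/(b^2 + b - 20)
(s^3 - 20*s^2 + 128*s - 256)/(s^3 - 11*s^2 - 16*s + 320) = (s - 4)/(s + 5)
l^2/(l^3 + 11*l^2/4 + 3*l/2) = 4*l/(4*l^2 + 11*l + 6)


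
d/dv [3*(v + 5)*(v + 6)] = 6*v + 33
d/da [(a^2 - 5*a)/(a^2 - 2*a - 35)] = (3*a^2 - 70*a + 175)/(a^4 - 4*a^3 - 66*a^2 + 140*a + 1225)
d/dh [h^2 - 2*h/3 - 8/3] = 2*h - 2/3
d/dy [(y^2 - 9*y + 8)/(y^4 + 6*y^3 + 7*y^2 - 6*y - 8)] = (-2*y^3 + 17*y^2 + 112*y + 120)/(y^6 + 14*y^5 + 77*y^4 + 212*y^3 + 308*y^2 + 224*y + 64)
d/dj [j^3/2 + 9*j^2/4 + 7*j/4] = 3*j^2/2 + 9*j/2 + 7/4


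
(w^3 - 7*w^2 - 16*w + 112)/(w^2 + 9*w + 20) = (w^2 - 11*w + 28)/(w + 5)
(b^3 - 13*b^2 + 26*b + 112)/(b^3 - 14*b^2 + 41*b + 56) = (b + 2)/(b + 1)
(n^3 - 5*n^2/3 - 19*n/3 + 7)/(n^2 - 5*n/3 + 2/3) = (3*n^2 - 2*n - 21)/(3*n - 2)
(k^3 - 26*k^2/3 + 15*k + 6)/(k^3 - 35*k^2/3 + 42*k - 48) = (3*k + 1)/(3*k - 8)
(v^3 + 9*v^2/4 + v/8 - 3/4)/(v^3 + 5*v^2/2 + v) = (8*v^2 + 2*v - 3)/(4*v*(2*v + 1))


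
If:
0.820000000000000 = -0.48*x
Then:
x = -1.71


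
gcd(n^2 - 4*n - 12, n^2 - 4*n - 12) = n^2 - 4*n - 12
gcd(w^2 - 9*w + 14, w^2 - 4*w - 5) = 1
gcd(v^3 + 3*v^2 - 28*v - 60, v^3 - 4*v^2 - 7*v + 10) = v^2 - 3*v - 10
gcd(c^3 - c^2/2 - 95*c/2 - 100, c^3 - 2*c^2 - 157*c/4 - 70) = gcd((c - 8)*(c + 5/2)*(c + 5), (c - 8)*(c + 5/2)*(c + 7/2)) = c^2 - 11*c/2 - 20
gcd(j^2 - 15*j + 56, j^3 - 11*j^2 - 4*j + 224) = j^2 - 15*j + 56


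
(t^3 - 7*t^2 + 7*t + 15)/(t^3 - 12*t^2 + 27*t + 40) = (t - 3)/(t - 8)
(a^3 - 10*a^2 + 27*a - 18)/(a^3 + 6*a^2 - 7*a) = (a^2 - 9*a + 18)/(a*(a + 7))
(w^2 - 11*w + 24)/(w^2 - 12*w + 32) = (w - 3)/(w - 4)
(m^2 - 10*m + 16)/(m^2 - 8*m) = (m - 2)/m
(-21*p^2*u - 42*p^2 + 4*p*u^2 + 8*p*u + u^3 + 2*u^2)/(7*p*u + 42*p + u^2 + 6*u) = (-3*p*u - 6*p + u^2 + 2*u)/(u + 6)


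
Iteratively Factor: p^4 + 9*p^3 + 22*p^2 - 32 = (p - 1)*(p^3 + 10*p^2 + 32*p + 32) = (p - 1)*(p + 4)*(p^2 + 6*p + 8) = (p - 1)*(p + 2)*(p + 4)*(p + 4)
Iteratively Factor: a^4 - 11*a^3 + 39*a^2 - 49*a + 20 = (a - 1)*(a^3 - 10*a^2 + 29*a - 20) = (a - 5)*(a - 1)*(a^2 - 5*a + 4) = (a - 5)*(a - 1)^2*(a - 4)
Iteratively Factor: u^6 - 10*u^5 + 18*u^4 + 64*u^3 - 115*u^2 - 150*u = (u)*(u^5 - 10*u^4 + 18*u^3 + 64*u^2 - 115*u - 150) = u*(u + 1)*(u^4 - 11*u^3 + 29*u^2 + 35*u - 150) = u*(u + 1)*(u + 2)*(u^3 - 13*u^2 + 55*u - 75) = u*(u - 5)*(u + 1)*(u + 2)*(u^2 - 8*u + 15) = u*(u - 5)*(u - 3)*(u + 1)*(u + 2)*(u - 5)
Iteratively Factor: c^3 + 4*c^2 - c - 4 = (c - 1)*(c^2 + 5*c + 4) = (c - 1)*(c + 4)*(c + 1)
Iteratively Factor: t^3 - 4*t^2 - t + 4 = (t - 1)*(t^2 - 3*t - 4) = (t - 4)*(t - 1)*(t + 1)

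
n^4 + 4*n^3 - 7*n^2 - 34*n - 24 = (n - 3)*(n + 1)*(n + 2)*(n + 4)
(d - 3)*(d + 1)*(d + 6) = d^3 + 4*d^2 - 15*d - 18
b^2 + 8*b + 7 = (b + 1)*(b + 7)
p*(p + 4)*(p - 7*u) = p^3 - 7*p^2*u + 4*p^2 - 28*p*u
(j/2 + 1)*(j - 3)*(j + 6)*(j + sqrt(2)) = j^4/2 + sqrt(2)*j^3/2 + 5*j^3/2 - 6*j^2 + 5*sqrt(2)*j^2/2 - 18*j - 6*sqrt(2)*j - 18*sqrt(2)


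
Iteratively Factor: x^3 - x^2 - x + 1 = (x - 1)*(x^2 - 1) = (x - 1)*(x + 1)*(x - 1)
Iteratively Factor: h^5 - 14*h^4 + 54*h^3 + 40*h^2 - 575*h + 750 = (h - 5)*(h^4 - 9*h^3 + 9*h^2 + 85*h - 150) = (h - 5)*(h + 3)*(h^3 - 12*h^2 + 45*h - 50) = (h - 5)*(h - 2)*(h + 3)*(h^2 - 10*h + 25) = (h - 5)^2*(h - 2)*(h + 3)*(h - 5)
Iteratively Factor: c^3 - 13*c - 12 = (c + 1)*(c^2 - c - 12) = (c + 1)*(c + 3)*(c - 4)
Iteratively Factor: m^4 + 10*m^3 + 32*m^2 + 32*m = (m + 4)*(m^3 + 6*m^2 + 8*m) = (m + 4)^2*(m^2 + 2*m) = (m + 2)*(m + 4)^2*(m)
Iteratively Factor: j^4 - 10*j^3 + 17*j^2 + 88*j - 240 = (j - 4)*(j^3 - 6*j^2 - 7*j + 60) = (j - 4)^2*(j^2 - 2*j - 15) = (j - 5)*(j - 4)^2*(j + 3)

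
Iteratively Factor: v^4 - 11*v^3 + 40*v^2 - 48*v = (v - 3)*(v^3 - 8*v^2 + 16*v) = (v - 4)*(v - 3)*(v^2 - 4*v) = (v - 4)^2*(v - 3)*(v)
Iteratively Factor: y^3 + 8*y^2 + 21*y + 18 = (y + 2)*(y^2 + 6*y + 9) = (y + 2)*(y + 3)*(y + 3)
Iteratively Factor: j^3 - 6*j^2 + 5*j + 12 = (j - 3)*(j^2 - 3*j - 4) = (j - 4)*(j - 3)*(j + 1)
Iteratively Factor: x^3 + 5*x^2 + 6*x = (x + 2)*(x^2 + 3*x) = x*(x + 2)*(x + 3)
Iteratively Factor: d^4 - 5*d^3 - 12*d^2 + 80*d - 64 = (d + 4)*(d^3 - 9*d^2 + 24*d - 16) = (d - 1)*(d + 4)*(d^2 - 8*d + 16) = (d - 4)*(d - 1)*(d + 4)*(d - 4)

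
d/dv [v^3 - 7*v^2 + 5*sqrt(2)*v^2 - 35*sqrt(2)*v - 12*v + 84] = 3*v^2 - 14*v + 10*sqrt(2)*v - 35*sqrt(2) - 12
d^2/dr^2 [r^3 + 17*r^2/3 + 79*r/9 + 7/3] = 6*r + 34/3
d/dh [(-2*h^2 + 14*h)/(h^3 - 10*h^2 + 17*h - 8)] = 2*(h^3 - 13*h^2 + 40*h + 56)/(h^5 - 19*h^4 + 115*h^3 - 241*h^2 + 208*h - 64)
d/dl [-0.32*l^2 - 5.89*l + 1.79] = -0.64*l - 5.89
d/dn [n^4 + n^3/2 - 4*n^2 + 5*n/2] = 4*n^3 + 3*n^2/2 - 8*n + 5/2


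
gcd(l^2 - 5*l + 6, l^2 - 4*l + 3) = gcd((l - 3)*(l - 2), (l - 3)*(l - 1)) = l - 3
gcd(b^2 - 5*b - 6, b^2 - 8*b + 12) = b - 6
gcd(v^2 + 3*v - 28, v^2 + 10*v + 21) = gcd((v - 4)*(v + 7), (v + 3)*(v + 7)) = v + 7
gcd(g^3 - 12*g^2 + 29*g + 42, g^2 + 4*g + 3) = g + 1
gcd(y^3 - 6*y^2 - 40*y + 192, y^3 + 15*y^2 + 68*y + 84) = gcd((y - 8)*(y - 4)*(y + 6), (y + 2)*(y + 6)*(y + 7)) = y + 6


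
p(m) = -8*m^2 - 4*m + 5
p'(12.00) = -196.00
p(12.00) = -1195.00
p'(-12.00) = 188.00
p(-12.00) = -1099.00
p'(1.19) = -23.04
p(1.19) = -11.09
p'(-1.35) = 17.60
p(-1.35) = -4.18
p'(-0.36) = 1.76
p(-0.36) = 5.40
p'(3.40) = -58.40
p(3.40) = -101.08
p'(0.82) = -17.12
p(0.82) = -3.66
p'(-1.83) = 25.28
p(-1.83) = -14.47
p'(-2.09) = 29.44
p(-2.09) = -21.58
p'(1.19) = -23.04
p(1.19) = -11.09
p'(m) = -16*m - 4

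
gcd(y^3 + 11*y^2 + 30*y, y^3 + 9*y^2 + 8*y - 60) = y^2 + 11*y + 30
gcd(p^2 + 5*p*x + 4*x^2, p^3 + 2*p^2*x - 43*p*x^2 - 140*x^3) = p + 4*x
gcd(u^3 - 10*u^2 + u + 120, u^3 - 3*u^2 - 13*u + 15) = u^2 - 2*u - 15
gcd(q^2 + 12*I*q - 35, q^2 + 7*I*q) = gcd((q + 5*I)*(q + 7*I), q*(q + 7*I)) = q + 7*I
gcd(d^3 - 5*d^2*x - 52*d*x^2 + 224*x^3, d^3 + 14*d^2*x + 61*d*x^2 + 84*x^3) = d + 7*x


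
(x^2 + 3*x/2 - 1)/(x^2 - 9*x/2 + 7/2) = (2*x^2 + 3*x - 2)/(2*x^2 - 9*x + 7)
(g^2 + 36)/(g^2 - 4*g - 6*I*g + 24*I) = (g + 6*I)/(g - 4)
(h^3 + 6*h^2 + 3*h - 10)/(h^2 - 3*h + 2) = (h^2 + 7*h + 10)/(h - 2)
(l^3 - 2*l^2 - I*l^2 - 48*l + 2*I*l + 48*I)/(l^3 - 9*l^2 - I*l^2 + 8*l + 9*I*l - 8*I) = (l + 6)/(l - 1)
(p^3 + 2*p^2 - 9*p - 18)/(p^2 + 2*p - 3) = (p^2 - p - 6)/(p - 1)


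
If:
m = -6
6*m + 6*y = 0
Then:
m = -6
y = 6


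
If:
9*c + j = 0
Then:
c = -j/9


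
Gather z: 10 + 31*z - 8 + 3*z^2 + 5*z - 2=3*z^2 + 36*z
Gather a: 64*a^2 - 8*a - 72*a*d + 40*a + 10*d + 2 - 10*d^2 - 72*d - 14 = 64*a^2 + a*(32 - 72*d) - 10*d^2 - 62*d - 12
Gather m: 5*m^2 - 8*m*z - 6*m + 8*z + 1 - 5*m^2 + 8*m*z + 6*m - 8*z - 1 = 0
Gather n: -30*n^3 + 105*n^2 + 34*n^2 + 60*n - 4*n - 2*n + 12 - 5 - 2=-30*n^3 + 139*n^2 + 54*n + 5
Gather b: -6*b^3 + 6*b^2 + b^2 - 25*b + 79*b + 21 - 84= -6*b^3 + 7*b^2 + 54*b - 63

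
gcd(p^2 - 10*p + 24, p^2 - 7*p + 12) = p - 4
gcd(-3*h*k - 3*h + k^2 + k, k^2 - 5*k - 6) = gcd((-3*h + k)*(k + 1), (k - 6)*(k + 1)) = k + 1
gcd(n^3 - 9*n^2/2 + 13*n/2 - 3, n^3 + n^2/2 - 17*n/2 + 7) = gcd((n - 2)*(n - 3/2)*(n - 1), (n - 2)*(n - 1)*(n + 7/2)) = n^2 - 3*n + 2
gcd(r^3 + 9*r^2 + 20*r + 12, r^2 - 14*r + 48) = 1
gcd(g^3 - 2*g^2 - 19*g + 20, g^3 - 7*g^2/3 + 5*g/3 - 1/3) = g - 1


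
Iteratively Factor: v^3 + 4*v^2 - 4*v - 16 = (v + 2)*(v^2 + 2*v - 8) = (v + 2)*(v + 4)*(v - 2)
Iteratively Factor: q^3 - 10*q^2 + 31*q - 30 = (q - 5)*(q^2 - 5*q + 6) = (q - 5)*(q - 2)*(q - 3)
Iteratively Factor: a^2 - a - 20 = (a + 4)*(a - 5)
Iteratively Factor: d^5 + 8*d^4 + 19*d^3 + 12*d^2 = (d + 1)*(d^4 + 7*d^3 + 12*d^2) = (d + 1)*(d + 3)*(d^3 + 4*d^2) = (d + 1)*(d + 3)*(d + 4)*(d^2) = d*(d + 1)*(d + 3)*(d + 4)*(d)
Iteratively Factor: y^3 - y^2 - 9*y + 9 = (y + 3)*(y^2 - 4*y + 3) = (y - 1)*(y + 3)*(y - 3)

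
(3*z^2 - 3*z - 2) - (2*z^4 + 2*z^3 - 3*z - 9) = -2*z^4 - 2*z^3 + 3*z^2 + 7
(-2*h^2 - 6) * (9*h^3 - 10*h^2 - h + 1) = -18*h^5 + 20*h^4 - 52*h^3 + 58*h^2 + 6*h - 6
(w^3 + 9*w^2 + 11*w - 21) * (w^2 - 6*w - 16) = w^5 + 3*w^4 - 59*w^3 - 231*w^2 - 50*w + 336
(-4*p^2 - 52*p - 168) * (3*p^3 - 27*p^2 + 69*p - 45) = -12*p^5 - 48*p^4 + 624*p^3 + 1128*p^2 - 9252*p + 7560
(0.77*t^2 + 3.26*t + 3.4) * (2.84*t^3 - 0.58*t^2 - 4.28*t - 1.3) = 2.1868*t^5 + 8.8118*t^4 + 4.4696*t^3 - 16.9258*t^2 - 18.79*t - 4.42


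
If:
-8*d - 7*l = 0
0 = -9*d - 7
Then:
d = -7/9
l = 8/9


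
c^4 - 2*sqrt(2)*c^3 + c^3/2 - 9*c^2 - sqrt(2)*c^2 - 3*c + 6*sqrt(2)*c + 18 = (c - 3/2)*(c + 2)*(c - 3*sqrt(2))*(c + sqrt(2))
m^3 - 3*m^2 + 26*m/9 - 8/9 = (m - 4/3)*(m - 1)*(m - 2/3)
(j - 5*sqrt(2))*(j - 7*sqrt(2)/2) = j^2 - 17*sqrt(2)*j/2 + 35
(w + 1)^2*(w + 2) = w^3 + 4*w^2 + 5*w + 2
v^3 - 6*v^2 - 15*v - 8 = (v - 8)*(v + 1)^2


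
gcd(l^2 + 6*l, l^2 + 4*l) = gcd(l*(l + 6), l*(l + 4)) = l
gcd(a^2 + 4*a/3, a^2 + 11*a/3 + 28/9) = a + 4/3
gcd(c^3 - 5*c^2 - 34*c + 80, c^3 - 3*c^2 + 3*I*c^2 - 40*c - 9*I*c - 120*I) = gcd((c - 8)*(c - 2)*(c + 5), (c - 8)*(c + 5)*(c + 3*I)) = c^2 - 3*c - 40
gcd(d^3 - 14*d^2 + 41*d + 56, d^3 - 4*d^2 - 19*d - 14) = d^2 - 6*d - 7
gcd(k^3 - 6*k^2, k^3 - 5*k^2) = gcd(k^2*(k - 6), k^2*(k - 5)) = k^2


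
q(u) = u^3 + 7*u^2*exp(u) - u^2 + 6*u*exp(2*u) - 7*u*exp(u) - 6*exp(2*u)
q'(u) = 7*u^2*exp(u) + 3*u^2 + 12*u*exp(2*u) + 7*u*exp(u) - 2*u - 6*exp(2*u) - 7*exp(u)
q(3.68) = 28048.49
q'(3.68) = 64516.67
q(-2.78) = -24.74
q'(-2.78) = 30.31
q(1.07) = 5.18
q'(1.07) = 84.22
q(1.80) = 239.24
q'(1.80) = 748.14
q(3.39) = 14330.15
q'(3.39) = 33431.26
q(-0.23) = -3.15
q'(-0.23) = -11.46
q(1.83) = 262.59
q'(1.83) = 808.97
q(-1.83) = -4.10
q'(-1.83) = 13.57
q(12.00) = 1748432447580.94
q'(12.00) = 3655675443275.09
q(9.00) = 3155763120.89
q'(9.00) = 6702365298.29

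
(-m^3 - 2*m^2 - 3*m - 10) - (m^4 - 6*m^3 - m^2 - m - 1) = -m^4 + 5*m^3 - m^2 - 2*m - 9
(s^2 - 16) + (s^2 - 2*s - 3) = 2*s^2 - 2*s - 19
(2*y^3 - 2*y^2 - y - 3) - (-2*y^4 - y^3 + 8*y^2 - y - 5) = 2*y^4 + 3*y^3 - 10*y^2 + 2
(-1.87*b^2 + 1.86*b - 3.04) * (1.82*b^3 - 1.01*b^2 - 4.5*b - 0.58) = -3.4034*b^5 + 5.2739*b^4 + 1.0036*b^3 - 4.215*b^2 + 12.6012*b + 1.7632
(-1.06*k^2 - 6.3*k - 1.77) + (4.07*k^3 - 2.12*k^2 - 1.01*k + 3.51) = 4.07*k^3 - 3.18*k^2 - 7.31*k + 1.74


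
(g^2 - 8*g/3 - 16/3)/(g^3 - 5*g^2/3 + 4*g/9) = 3*(3*g^2 - 8*g - 16)/(g*(9*g^2 - 15*g + 4))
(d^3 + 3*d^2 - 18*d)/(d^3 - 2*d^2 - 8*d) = (-d^2 - 3*d + 18)/(-d^2 + 2*d + 8)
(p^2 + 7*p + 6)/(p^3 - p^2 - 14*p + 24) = (p^2 + 7*p + 6)/(p^3 - p^2 - 14*p + 24)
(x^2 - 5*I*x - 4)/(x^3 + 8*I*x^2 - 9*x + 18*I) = (x - 4*I)/(x^2 + 9*I*x - 18)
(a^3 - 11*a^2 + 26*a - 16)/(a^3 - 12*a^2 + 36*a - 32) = (a - 1)/(a - 2)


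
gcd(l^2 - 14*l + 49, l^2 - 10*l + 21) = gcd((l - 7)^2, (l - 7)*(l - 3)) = l - 7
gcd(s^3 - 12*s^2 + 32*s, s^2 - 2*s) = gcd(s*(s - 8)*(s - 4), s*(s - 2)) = s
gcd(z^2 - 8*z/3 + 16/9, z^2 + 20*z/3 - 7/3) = 1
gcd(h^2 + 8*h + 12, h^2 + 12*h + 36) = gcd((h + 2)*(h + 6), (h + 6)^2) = h + 6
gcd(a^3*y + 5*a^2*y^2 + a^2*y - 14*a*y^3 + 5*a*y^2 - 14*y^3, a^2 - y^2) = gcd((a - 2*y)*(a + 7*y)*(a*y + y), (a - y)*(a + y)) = 1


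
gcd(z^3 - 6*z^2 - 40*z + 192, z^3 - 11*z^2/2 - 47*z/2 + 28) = z - 8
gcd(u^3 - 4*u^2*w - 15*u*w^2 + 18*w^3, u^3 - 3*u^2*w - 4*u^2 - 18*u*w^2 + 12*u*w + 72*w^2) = u^2 - 3*u*w - 18*w^2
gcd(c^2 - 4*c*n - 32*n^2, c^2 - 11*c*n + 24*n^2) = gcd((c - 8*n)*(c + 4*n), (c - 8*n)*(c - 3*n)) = c - 8*n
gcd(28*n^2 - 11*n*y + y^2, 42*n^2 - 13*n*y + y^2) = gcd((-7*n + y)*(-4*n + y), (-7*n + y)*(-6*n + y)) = -7*n + y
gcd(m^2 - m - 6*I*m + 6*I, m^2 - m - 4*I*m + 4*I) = m - 1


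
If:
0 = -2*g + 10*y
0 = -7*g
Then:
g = 0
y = 0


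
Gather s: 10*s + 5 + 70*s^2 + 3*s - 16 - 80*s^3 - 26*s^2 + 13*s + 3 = -80*s^3 + 44*s^2 + 26*s - 8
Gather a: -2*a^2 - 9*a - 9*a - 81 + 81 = -2*a^2 - 18*a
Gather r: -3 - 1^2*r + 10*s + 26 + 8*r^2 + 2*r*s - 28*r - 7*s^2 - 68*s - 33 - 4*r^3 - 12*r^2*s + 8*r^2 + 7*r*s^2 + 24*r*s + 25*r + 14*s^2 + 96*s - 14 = -4*r^3 + r^2*(16 - 12*s) + r*(7*s^2 + 26*s - 4) + 7*s^2 + 38*s - 24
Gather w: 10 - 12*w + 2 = 12 - 12*w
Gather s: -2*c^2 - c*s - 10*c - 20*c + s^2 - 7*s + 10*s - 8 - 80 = -2*c^2 - 30*c + s^2 + s*(3 - c) - 88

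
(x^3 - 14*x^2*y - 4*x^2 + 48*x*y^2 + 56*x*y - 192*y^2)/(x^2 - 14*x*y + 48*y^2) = x - 4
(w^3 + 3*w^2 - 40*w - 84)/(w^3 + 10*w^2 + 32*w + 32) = (w^2 + w - 42)/(w^2 + 8*w + 16)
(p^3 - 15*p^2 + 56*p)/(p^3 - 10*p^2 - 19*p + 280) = p/(p + 5)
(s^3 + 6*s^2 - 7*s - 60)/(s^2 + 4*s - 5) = (s^2 + s - 12)/(s - 1)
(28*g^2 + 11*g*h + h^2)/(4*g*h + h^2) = (7*g + h)/h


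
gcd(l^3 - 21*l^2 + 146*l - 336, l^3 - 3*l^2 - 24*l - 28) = l - 7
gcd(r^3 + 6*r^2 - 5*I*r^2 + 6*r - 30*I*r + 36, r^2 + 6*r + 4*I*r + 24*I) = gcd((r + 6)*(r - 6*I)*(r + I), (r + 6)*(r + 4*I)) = r + 6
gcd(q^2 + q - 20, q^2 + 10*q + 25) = q + 5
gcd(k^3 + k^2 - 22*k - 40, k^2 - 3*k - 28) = k + 4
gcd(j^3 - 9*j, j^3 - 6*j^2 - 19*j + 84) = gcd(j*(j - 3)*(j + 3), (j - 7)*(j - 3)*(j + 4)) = j - 3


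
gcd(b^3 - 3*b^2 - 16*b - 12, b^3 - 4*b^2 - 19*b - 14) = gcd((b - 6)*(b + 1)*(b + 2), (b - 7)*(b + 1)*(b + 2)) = b^2 + 3*b + 2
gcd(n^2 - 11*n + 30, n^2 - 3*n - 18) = n - 6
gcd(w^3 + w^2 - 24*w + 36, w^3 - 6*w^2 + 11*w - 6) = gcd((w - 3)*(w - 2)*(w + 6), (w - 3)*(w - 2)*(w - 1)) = w^2 - 5*w + 6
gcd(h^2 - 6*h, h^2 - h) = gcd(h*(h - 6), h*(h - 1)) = h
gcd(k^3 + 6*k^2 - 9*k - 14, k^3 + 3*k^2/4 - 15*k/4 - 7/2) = k^2 - k - 2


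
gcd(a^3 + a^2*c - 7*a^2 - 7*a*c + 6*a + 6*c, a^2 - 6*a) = a - 6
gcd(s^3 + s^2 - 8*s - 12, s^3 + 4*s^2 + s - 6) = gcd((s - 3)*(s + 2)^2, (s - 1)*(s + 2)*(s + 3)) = s + 2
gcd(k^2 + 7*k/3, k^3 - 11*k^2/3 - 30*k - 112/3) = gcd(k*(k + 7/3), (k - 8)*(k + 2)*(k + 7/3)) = k + 7/3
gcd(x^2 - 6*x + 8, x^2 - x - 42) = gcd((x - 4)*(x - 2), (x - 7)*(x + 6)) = 1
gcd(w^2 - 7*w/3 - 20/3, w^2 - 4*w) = w - 4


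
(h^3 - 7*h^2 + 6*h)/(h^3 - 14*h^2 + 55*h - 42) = h/(h - 7)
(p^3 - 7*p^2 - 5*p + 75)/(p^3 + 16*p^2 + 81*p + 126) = (p^2 - 10*p + 25)/(p^2 + 13*p + 42)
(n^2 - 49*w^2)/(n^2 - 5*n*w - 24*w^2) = (-n^2 + 49*w^2)/(-n^2 + 5*n*w + 24*w^2)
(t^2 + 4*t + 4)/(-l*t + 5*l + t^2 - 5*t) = (t^2 + 4*t + 4)/(-l*t + 5*l + t^2 - 5*t)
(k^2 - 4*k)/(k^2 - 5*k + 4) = k/(k - 1)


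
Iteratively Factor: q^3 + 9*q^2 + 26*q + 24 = (q + 4)*(q^2 + 5*q + 6) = (q + 3)*(q + 4)*(q + 2)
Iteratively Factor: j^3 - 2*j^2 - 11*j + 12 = (j - 4)*(j^2 + 2*j - 3) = (j - 4)*(j - 1)*(j + 3)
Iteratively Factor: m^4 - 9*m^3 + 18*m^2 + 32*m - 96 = (m - 3)*(m^3 - 6*m^2 + 32) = (m - 3)*(m + 2)*(m^2 - 8*m + 16) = (m - 4)*(m - 3)*(m + 2)*(m - 4)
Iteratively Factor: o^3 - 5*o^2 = (o - 5)*(o^2) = o*(o - 5)*(o)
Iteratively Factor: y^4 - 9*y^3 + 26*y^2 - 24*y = (y - 2)*(y^3 - 7*y^2 + 12*y) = (y - 4)*(y - 2)*(y^2 - 3*y) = (y - 4)*(y - 3)*(y - 2)*(y)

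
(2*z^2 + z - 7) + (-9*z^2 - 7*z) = -7*z^2 - 6*z - 7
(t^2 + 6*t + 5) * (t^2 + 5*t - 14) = t^4 + 11*t^3 + 21*t^2 - 59*t - 70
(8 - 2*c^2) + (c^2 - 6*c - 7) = -c^2 - 6*c + 1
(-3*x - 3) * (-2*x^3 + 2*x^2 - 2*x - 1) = 6*x^4 + 9*x + 3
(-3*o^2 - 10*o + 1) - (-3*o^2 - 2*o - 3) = 4 - 8*o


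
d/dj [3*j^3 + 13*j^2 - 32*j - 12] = 9*j^2 + 26*j - 32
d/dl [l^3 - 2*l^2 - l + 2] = 3*l^2 - 4*l - 1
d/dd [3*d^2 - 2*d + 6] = 6*d - 2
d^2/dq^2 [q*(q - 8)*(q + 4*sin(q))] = -4*q^2*sin(q) + 32*q*sin(q) + 16*q*cos(q) + 6*q + 8*sin(q) - 64*cos(q) - 16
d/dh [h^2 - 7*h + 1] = 2*h - 7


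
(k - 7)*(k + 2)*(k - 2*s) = k^3 - 2*k^2*s - 5*k^2 + 10*k*s - 14*k + 28*s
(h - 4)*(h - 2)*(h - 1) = h^3 - 7*h^2 + 14*h - 8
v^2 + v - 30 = (v - 5)*(v + 6)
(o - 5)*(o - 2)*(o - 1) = o^3 - 8*o^2 + 17*o - 10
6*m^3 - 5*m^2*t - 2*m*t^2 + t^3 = (-3*m + t)*(-m + t)*(2*m + t)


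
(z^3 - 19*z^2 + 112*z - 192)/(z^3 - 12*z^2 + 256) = (z - 3)/(z + 4)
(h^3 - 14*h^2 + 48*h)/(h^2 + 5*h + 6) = h*(h^2 - 14*h + 48)/(h^2 + 5*h + 6)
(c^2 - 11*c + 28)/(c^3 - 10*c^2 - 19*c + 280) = (c - 4)/(c^2 - 3*c - 40)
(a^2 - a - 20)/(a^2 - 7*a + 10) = (a + 4)/(a - 2)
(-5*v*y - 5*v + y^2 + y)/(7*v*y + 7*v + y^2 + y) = (-5*v + y)/(7*v + y)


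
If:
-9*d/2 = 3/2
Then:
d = -1/3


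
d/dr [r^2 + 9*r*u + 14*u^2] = 2*r + 9*u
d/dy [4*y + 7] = 4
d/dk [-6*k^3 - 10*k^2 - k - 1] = -18*k^2 - 20*k - 1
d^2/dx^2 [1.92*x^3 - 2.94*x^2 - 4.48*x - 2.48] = 11.52*x - 5.88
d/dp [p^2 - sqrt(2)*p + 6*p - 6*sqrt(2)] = 2*p - sqrt(2) + 6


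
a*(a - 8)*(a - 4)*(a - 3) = a^4 - 15*a^3 + 68*a^2 - 96*a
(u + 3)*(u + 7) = u^2 + 10*u + 21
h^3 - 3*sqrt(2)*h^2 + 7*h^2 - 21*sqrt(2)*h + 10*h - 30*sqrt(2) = (h + 2)*(h + 5)*(h - 3*sqrt(2))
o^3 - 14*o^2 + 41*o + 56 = (o - 8)*(o - 7)*(o + 1)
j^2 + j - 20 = (j - 4)*(j + 5)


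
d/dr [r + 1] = 1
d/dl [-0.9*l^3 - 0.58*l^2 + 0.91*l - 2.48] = -2.7*l^2 - 1.16*l + 0.91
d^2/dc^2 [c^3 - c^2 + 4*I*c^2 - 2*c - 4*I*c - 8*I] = 6*c - 2 + 8*I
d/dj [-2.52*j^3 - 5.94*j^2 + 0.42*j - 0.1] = -7.56*j^2 - 11.88*j + 0.42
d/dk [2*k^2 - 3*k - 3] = 4*k - 3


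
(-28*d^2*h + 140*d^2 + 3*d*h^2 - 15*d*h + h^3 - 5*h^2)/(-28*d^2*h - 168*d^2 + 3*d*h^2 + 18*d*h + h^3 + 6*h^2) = (h - 5)/(h + 6)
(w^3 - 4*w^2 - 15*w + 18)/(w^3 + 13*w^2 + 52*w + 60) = (w^3 - 4*w^2 - 15*w + 18)/(w^3 + 13*w^2 + 52*w + 60)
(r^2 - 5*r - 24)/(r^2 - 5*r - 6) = (-r^2 + 5*r + 24)/(-r^2 + 5*r + 6)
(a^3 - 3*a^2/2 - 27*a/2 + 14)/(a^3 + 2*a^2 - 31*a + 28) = (a + 7/2)/(a + 7)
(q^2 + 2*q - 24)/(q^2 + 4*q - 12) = (q - 4)/(q - 2)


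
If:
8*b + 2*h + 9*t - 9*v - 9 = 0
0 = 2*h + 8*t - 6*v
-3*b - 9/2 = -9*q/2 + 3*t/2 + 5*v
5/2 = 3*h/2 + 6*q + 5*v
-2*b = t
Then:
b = 135/133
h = 99/19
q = -31/399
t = -270/133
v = -129/133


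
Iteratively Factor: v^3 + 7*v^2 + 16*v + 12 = (v + 3)*(v^2 + 4*v + 4) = (v + 2)*(v + 3)*(v + 2)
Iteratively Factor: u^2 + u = (u + 1)*(u)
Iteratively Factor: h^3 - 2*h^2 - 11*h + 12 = (h + 3)*(h^2 - 5*h + 4) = (h - 4)*(h + 3)*(h - 1)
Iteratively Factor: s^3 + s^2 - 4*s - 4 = (s + 2)*(s^2 - s - 2) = (s - 2)*(s + 2)*(s + 1)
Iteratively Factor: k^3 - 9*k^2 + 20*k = (k - 5)*(k^2 - 4*k) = (k - 5)*(k - 4)*(k)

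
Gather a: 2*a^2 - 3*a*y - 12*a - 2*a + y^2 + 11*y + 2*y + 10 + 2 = 2*a^2 + a*(-3*y - 14) + y^2 + 13*y + 12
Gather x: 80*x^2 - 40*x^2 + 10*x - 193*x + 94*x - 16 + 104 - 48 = 40*x^2 - 89*x + 40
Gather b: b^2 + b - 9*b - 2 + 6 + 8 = b^2 - 8*b + 12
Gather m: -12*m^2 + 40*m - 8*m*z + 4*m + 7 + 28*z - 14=-12*m^2 + m*(44 - 8*z) + 28*z - 7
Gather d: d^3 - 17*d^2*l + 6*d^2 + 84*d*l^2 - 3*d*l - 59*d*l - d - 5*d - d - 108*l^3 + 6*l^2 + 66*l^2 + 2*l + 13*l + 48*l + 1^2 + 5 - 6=d^3 + d^2*(6 - 17*l) + d*(84*l^2 - 62*l - 7) - 108*l^3 + 72*l^2 + 63*l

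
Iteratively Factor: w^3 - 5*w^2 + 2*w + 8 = (w - 4)*(w^2 - w - 2) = (w - 4)*(w - 2)*(w + 1)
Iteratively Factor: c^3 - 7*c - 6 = (c - 3)*(c^2 + 3*c + 2) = (c - 3)*(c + 1)*(c + 2)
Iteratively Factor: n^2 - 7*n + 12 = (n - 4)*(n - 3)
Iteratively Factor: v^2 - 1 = (v - 1)*(v + 1)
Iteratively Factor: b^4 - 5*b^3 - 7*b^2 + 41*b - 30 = (b + 3)*(b^3 - 8*b^2 + 17*b - 10) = (b - 1)*(b + 3)*(b^2 - 7*b + 10) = (b - 2)*(b - 1)*(b + 3)*(b - 5)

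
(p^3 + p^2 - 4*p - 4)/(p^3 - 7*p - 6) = (p - 2)/(p - 3)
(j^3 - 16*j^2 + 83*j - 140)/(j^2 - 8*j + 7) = (j^2 - 9*j + 20)/(j - 1)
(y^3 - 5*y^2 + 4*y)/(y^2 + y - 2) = y*(y - 4)/(y + 2)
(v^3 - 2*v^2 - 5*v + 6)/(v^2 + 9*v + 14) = (v^2 - 4*v + 3)/(v + 7)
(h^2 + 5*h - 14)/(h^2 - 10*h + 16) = (h + 7)/(h - 8)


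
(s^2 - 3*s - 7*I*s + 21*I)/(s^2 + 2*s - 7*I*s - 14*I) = (s - 3)/(s + 2)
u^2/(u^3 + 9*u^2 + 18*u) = u/(u^2 + 9*u + 18)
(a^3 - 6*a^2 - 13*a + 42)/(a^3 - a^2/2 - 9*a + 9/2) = 2*(a^2 - 9*a + 14)/(2*a^2 - 7*a + 3)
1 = 1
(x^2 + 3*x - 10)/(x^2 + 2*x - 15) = (x - 2)/(x - 3)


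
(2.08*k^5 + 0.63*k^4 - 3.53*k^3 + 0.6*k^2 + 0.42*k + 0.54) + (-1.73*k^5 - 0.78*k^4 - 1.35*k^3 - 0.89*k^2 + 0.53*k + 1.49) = 0.35*k^5 - 0.15*k^4 - 4.88*k^3 - 0.29*k^2 + 0.95*k + 2.03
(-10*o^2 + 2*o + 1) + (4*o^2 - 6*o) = -6*o^2 - 4*o + 1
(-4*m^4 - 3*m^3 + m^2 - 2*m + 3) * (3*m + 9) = -12*m^5 - 45*m^4 - 24*m^3 + 3*m^2 - 9*m + 27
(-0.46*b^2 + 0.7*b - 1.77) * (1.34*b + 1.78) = -0.6164*b^3 + 0.1192*b^2 - 1.1258*b - 3.1506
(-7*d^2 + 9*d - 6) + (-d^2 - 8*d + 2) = -8*d^2 + d - 4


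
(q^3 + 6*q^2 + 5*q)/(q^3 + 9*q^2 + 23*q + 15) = q/(q + 3)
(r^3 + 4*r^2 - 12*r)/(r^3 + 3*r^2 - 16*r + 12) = r/(r - 1)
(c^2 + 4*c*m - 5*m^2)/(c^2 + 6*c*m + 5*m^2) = (c - m)/(c + m)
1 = 1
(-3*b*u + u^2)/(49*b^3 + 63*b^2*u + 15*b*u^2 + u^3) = u*(-3*b + u)/(49*b^3 + 63*b^2*u + 15*b*u^2 + u^3)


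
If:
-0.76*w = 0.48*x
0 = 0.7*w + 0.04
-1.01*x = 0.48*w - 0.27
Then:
No Solution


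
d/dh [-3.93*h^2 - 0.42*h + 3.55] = -7.86*h - 0.42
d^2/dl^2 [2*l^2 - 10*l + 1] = 4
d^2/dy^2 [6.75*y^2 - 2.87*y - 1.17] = 13.5000000000000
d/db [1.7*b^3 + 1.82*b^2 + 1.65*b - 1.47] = 5.1*b^2 + 3.64*b + 1.65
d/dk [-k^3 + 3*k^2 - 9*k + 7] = -3*k^2 + 6*k - 9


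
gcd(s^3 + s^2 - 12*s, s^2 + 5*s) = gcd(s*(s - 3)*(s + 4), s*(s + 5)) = s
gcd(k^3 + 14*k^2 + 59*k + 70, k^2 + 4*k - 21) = k + 7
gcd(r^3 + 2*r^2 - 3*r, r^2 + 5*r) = r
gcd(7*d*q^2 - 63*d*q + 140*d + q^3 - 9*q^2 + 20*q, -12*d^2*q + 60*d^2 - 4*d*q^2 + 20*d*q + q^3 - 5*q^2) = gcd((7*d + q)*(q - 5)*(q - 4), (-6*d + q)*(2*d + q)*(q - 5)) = q - 5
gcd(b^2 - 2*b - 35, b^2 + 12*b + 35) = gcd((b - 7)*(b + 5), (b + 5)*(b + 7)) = b + 5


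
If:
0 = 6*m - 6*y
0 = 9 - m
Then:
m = 9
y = 9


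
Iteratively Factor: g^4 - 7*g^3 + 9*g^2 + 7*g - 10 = (g - 1)*(g^3 - 6*g^2 + 3*g + 10) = (g - 2)*(g - 1)*(g^2 - 4*g - 5) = (g - 5)*(g - 2)*(g - 1)*(g + 1)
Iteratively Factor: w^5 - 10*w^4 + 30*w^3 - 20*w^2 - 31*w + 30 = (w - 1)*(w^4 - 9*w^3 + 21*w^2 + w - 30) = (w - 5)*(w - 1)*(w^3 - 4*w^2 + w + 6) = (w - 5)*(w - 3)*(w - 1)*(w^2 - w - 2) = (w - 5)*(w - 3)*(w - 2)*(w - 1)*(w + 1)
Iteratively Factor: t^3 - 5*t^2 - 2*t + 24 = (t + 2)*(t^2 - 7*t + 12) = (t - 4)*(t + 2)*(t - 3)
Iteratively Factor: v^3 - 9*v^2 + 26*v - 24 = (v - 4)*(v^2 - 5*v + 6) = (v - 4)*(v - 2)*(v - 3)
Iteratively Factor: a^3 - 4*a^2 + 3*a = (a - 1)*(a^2 - 3*a) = (a - 3)*(a - 1)*(a)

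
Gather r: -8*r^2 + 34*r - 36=-8*r^2 + 34*r - 36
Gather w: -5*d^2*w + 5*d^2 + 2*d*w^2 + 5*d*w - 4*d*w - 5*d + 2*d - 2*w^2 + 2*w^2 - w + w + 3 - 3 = 5*d^2 + 2*d*w^2 - 3*d + w*(-5*d^2 + d)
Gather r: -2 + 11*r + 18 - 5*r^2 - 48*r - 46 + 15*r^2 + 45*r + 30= 10*r^2 + 8*r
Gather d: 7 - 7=0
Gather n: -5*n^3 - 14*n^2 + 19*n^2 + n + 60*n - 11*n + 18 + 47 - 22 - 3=-5*n^3 + 5*n^2 + 50*n + 40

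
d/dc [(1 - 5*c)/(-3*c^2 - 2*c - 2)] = 3*(-5*c^2 + 2*c + 4)/(9*c^4 + 12*c^3 + 16*c^2 + 8*c + 4)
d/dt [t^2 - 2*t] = 2*t - 2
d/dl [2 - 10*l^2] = -20*l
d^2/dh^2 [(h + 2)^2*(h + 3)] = 6*h + 14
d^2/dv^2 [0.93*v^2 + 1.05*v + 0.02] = 1.86000000000000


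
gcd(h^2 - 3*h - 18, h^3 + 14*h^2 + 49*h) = 1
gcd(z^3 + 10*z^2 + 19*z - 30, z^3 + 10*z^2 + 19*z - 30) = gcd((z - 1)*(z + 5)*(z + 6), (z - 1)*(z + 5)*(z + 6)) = z^3 + 10*z^2 + 19*z - 30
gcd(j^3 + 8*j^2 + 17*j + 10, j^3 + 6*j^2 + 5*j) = j^2 + 6*j + 5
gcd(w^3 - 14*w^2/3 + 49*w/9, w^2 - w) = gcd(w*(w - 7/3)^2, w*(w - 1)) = w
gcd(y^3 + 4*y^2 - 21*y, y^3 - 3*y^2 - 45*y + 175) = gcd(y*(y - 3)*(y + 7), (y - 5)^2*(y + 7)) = y + 7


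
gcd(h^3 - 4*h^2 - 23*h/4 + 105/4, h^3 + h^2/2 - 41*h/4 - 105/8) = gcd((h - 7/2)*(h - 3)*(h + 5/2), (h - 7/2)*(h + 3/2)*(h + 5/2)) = h^2 - h - 35/4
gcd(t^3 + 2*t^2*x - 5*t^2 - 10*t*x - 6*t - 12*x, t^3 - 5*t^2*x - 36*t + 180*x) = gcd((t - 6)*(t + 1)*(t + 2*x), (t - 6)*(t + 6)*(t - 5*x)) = t - 6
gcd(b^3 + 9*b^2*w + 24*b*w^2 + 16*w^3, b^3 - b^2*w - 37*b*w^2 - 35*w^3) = b + w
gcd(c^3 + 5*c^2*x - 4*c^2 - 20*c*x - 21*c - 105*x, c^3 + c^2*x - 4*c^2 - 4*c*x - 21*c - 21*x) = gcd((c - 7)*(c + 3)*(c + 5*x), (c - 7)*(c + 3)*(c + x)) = c^2 - 4*c - 21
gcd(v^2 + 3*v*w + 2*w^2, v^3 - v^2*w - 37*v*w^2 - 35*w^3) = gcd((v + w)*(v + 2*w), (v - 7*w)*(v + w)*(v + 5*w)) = v + w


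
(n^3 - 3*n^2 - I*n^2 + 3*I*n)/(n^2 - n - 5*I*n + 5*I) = n*(n^2 - 3*n - I*n + 3*I)/(n^2 - n - 5*I*n + 5*I)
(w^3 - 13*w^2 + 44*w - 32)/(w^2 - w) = w - 12 + 32/w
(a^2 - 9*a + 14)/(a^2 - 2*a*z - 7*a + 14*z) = (2 - a)/(-a + 2*z)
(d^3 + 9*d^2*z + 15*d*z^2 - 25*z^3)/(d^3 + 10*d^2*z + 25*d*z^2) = (d - z)/d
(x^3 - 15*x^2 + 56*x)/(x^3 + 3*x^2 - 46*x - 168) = x*(x - 8)/(x^2 + 10*x + 24)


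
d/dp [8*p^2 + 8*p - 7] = 16*p + 8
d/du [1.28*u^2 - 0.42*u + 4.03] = 2.56*u - 0.42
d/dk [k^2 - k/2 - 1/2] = 2*k - 1/2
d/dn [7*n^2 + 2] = 14*n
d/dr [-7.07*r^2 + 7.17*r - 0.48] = 7.17 - 14.14*r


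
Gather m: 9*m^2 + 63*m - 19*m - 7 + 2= 9*m^2 + 44*m - 5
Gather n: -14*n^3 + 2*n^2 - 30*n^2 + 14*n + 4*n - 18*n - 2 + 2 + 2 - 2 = -14*n^3 - 28*n^2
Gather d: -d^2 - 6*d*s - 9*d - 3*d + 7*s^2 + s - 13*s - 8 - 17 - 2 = -d^2 + d*(-6*s - 12) + 7*s^2 - 12*s - 27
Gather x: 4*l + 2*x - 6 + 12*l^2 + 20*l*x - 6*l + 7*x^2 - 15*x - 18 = 12*l^2 - 2*l + 7*x^2 + x*(20*l - 13) - 24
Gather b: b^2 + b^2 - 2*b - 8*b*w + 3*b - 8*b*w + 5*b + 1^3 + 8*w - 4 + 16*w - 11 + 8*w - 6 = 2*b^2 + b*(6 - 16*w) + 32*w - 20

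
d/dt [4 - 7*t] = -7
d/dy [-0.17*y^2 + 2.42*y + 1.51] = 2.42 - 0.34*y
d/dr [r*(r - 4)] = 2*r - 4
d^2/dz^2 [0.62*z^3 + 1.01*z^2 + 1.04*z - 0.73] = 3.72*z + 2.02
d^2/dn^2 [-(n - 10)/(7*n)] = 20/(7*n^3)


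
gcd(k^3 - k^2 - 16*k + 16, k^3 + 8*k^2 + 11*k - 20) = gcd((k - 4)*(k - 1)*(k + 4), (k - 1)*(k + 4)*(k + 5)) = k^2 + 3*k - 4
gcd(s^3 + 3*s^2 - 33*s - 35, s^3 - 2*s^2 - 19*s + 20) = s - 5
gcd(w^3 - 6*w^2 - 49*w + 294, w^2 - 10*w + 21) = w - 7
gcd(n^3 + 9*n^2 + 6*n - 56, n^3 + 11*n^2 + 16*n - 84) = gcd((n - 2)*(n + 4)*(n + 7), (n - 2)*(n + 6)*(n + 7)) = n^2 + 5*n - 14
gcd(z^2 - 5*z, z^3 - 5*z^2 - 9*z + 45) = z - 5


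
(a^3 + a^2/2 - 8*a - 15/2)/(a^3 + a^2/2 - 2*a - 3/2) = (2*a^2 - a - 15)/(2*a^2 - a - 3)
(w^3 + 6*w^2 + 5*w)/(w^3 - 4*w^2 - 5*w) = (w + 5)/(w - 5)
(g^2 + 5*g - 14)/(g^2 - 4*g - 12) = (-g^2 - 5*g + 14)/(-g^2 + 4*g + 12)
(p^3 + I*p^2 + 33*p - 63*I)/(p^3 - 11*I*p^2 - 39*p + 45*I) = (p + 7*I)/(p - 5*I)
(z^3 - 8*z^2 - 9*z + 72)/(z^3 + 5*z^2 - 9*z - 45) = (z - 8)/(z + 5)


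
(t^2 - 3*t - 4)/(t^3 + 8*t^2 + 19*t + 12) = (t - 4)/(t^2 + 7*t + 12)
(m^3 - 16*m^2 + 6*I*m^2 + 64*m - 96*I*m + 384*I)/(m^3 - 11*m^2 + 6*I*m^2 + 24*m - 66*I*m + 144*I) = (m - 8)/(m - 3)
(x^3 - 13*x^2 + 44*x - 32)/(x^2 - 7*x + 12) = (x^2 - 9*x + 8)/(x - 3)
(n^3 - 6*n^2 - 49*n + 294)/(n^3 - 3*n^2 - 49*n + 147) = (n - 6)/(n - 3)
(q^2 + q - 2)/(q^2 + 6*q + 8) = (q - 1)/(q + 4)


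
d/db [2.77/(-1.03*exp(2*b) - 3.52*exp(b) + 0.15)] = (5.7062*exp(b) + 9.7504)*exp(b)/(1.03*exp(2*b) + 3.52*exp(b) - 0.15)^2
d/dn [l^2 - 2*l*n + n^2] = -2*l + 2*n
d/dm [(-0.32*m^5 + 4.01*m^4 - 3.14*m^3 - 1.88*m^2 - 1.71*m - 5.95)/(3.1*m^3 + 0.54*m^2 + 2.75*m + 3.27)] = (-1.984*m^7 + 11.9126*m^6 + 0.810799999999997*m^5 + 31.9829*m^4 + 45.7828*m^3 + 20.285*m^2 - 5.8692*m + 10.7708)/(9.61*m^6 + 3.348*m^5 + 17.3416*m^4 + 23.244*m^3 + 11.0941*m^2 + 17.985*m + 10.6929)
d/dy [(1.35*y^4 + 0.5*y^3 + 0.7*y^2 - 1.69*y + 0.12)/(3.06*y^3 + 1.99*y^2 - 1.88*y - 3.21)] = (4.131*y^6 + 5.373*y^5 - 8.761*y^4 - 8.8712*y^3 - 3.8695*y^2 - 4.9716*y + 5.6505)/(9.3636*y^6 + 12.1788*y^5 - 7.5455*y^4 - 27.1276*y^3 - 9.2414*y^2 + 12.0696*y + 10.3041)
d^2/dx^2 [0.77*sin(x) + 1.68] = -0.77*sin(x)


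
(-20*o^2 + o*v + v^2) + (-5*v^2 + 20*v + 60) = -20*o^2 + o*v - 4*v^2 + 20*v + 60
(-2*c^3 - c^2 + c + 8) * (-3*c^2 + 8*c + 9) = 6*c^5 - 13*c^4 - 29*c^3 - 25*c^2 + 73*c + 72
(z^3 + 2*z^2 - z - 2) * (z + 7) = z^4 + 9*z^3 + 13*z^2 - 9*z - 14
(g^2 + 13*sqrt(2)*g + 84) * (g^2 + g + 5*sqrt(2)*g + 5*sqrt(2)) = g^4 + g^3 + 18*sqrt(2)*g^3 + 18*sqrt(2)*g^2 + 214*g^2 + 214*g + 420*sqrt(2)*g + 420*sqrt(2)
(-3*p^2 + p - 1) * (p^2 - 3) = -3*p^4 + p^3 + 8*p^2 - 3*p + 3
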